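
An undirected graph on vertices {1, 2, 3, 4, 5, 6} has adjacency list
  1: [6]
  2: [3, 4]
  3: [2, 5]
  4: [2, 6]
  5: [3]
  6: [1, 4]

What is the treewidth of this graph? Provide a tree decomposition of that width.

Each bag holds 2 vertices, so the decomposition has width 1, which upper-bounds the treewidth. G has an edge, so its treewidth is at least 1. Hence tw(G) = 1 exactly.

Treewidth 1.
One optimal decomposition is:
Bags: B1 = {3, 5}  B2 = {2, 3}  B3 = {2, 4}  B4 = {4, 6}  B5 = {1, 6}
Tree: B1–B2, B2–B3, B3–B4, B4–B5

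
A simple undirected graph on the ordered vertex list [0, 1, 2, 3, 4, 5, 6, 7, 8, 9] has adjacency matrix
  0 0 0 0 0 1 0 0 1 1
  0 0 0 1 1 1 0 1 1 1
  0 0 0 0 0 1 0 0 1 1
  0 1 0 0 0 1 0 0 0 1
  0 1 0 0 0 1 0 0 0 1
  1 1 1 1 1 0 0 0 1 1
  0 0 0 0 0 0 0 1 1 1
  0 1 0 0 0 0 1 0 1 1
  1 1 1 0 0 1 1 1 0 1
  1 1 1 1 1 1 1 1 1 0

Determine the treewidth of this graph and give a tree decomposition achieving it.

Treewidth 3.
One such decomposition:
Bags: B1 = {1, 5, 8, 9}  B2 = {1, 3, 5, 9}  B3 = {1, 7, 8, 9}  B4 = {6, 7, 8, 9}  B5 = {2, 5, 8, 9}  B6 = {0, 5, 8, 9}  B7 = {1, 4, 5, 9}
Tree: B1–B2, B1–B3, B3–B4, B1–B5, B5–B6, B1–B7

The largest bag has 4 vertices, giving width 3; this decomposition certifies tw(G) ≤ 3. Conversely, {0, 5, 8, 9} is a clique of size 4, and the vertices of any clique must share a bag in every tree decomposition; so some bag has ≥ 4 vertices and tw(G) ≥ 3. Therefore the treewidth is 3.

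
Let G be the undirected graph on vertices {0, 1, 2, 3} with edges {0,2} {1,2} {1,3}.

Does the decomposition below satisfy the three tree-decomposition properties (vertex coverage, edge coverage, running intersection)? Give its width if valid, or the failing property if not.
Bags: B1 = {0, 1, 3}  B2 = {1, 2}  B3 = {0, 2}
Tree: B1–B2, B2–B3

No — bags containing vertex 0 are not connected in the tree.

A tree decomposition must satisfy three properties: every vertex lies in some bag; for every edge, both endpoints lie together in some bag; and for every vertex, the bags containing it form a connected subtree. Here bags containing vertex 0 are not connected in the tree, so the decomposition is invalid.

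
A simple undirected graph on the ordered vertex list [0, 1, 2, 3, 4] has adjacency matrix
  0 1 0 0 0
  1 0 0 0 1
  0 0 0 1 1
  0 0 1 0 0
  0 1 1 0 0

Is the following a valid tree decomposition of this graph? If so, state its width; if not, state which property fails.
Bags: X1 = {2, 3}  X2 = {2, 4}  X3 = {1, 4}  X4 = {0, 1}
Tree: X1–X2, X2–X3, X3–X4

Every vertex of G appears in some bag (union = {0, 1, 2, 3, 4}); every edge is covered by a bag; and for each vertex v the set of bags containing v is connected in the bag tree. The decomposition is therefore valid. The largest bag has 2 vertices, so the width is 1.

Yes; width 1.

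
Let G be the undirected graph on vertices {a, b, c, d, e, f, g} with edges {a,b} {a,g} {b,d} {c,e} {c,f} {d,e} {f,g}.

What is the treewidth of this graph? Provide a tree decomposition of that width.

Treewidth 2.
Bags: B1 = {c, f, g}  B2 = {c, e, g}  B3 = {d, e, g}  B4 = {b, d, g}  B5 = {a, b, g}
Tree: B1–B2, B2–B3, B3–B4, B4–B5

Each bag holds 3 vertices, so the decomposition has width 2, which upper-bounds the treewidth. The edges g–f–c–e–d–b–a–g form a cycle, so G is not a tree and its treewidth is at least 2. Combining the bounds, tw(G) = 2.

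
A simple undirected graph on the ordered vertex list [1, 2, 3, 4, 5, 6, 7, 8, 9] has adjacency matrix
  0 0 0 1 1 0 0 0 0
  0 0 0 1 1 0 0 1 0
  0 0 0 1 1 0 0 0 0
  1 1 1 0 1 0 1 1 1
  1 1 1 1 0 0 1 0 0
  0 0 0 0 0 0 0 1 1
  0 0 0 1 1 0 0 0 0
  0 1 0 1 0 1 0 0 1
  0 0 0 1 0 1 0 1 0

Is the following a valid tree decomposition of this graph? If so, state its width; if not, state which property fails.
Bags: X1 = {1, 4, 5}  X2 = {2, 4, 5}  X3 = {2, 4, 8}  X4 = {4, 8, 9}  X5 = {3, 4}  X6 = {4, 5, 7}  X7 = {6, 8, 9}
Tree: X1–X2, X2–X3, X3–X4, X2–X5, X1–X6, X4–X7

No — edge (5,3) lies in no bag.

A tree decomposition must satisfy three properties: every vertex lies in some bag; for every edge, both endpoints lie together in some bag; and for every vertex, the bags containing it form a connected subtree. Here edge (5,3) lies in no bag, so the decomposition is invalid.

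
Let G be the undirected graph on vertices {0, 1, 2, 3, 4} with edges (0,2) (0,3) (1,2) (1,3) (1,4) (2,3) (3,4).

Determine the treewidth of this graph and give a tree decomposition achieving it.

Every bag has size at most 3, so the width is 3 − 1 = 2 and tw(G) ≤ 2. On the other hand G contains the 3-clique {0, 2, 3}. A clique must lie in a single bag of any decomposition, so no decomposition can have width below 2. The upper and lower bounds meet at 2, so that is the treewidth.

Treewidth 2.
Bags: B1 = {1, 2, 3}  B2 = {0, 2, 3}  B3 = {1, 3, 4}
Tree: B1–B2, B1–B3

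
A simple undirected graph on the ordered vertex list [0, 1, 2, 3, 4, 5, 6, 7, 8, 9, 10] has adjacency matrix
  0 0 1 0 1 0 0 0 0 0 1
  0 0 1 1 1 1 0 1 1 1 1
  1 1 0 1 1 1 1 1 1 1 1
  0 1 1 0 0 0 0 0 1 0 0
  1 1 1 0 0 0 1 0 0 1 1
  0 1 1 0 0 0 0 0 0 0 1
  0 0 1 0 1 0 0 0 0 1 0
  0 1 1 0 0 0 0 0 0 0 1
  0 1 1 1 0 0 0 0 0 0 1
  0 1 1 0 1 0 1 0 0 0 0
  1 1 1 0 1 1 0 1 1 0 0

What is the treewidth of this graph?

3

A width-3 tree decomposition is:
Bags: B1 = {1, 2, 4, 10}  B2 = {1, 2, 7, 10}  B3 = {1, 2, 5, 10}  B4 = {1, 2, 4, 9}  B5 = {1, 2, 8, 10}  B6 = {1, 2, 3, 8}  B7 = {0, 2, 4, 10}  B8 = {2, 4, 6, 9}
Tree: B1–B2, B1–B3, B1–B4, B1–B5, B5–B6, B1–B7, B4–B8
Every bag has size at most 4, so the width is 4 − 1 = 3 and tw(G) ≤ 3. On the other hand G contains the 4-clique {0, 2, 4, 10}. A clique must lie in a single bag of any decomposition, so no decomposition can have width below 3. The upper and lower bounds meet at 3, so that is the treewidth.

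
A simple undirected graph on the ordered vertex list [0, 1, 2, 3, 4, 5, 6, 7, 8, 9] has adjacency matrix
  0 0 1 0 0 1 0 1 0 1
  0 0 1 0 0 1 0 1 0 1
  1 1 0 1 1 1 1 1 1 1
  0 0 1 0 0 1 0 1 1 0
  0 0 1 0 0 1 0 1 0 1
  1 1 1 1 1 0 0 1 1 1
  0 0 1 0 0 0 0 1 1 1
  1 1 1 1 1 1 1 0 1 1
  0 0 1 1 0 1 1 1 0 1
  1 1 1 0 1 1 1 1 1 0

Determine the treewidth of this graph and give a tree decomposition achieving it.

Treewidth 4.
One optimal decomposition is:
Bags: B1 = {1, 2, 5, 7, 9}  B2 = {2, 5, 7, 8, 9}  B3 = {2, 3, 5, 7, 8}  B4 = {2, 4, 5, 7, 9}  B5 = {2, 6, 7, 8, 9}  B6 = {0, 2, 5, 7, 9}
Tree: B1–B2, B2–B3, B2–B4, B2–B5, B4–B6

Each bag holds 5 vertices, so the decomposition has width 4, which upper-bounds the treewidth. On the other hand G contains the 5-clique {0, 2, 5, 7, 9}. A clique must lie in a single bag of any decomposition, so no decomposition can have width below 4. The upper and lower bounds meet at 4, so that is the treewidth.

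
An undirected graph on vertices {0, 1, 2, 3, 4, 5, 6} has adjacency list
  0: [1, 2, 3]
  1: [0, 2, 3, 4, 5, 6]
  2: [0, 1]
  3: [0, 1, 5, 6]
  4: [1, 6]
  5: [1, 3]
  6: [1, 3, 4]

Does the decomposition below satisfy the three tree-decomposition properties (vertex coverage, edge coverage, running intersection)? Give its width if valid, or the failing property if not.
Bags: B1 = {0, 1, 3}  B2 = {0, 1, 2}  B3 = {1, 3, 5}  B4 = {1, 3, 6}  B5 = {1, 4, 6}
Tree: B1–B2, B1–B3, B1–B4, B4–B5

Yes; width 2.

Vertex coverage: the bags together contain {0, 1, 2, 3, 4, 5, 6}, the full vertex set. Edge coverage: each edge of G has both endpoints in at least one bag. Running intersection: for every vertex, the bags containing it form a connected subtree. All three properties hold, so this is a valid tree decomposition of width max|bag| − 1 = 2, and hence tw(G) ≤ 2.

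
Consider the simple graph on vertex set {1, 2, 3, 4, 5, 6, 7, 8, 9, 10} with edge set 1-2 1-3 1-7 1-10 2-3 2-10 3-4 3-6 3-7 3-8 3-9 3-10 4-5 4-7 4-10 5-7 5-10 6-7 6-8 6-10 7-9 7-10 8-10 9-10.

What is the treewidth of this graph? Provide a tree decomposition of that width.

Treewidth 3.
One optimal decomposition is:
Bags: B1 = {3, 7, 9, 10}  B2 = {3, 4, 7, 10}  B3 = {1, 3, 7, 10}  B4 = {4, 5, 7, 10}  B5 = {1, 2, 3, 10}  B6 = {3, 6, 7, 10}  B7 = {3, 6, 8, 10}
Tree: B1–B2, B2–B3, B2–B4, B3–B5, B1–B6, B6–B7

The largest bag has 4 vertices, giving width 3; this decomposition certifies tw(G) ≤ 3. For the lower bound, the 4 vertices {3, 6, 8, 10} are pairwise adjacent, and any tree decomposition puts a clique entirely inside one bag — forcing width ≥ 3. Combining the bounds, tw(G) = 3.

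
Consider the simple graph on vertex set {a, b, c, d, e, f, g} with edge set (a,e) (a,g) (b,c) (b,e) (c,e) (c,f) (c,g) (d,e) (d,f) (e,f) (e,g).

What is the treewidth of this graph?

A width-2 tree decomposition is:
Bags: B1 = {c, e, g}  B2 = {b, c, e}  B3 = {a, e, g}  B4 = {c, e, f}  B5 = {d, e, f}
Tree: B1–B2, B1–B3, B2–B4, B4–B5
Every bag has size at most 3, so the width is 3 − 1 = 2 and tw(G) ≤ 2. On the other hand G contains the 3-clique {d, e, f}. A clique must lie in a single bag of any decomposition, so no decomposition can have width below 2. Therefore the treewidth is 2.

2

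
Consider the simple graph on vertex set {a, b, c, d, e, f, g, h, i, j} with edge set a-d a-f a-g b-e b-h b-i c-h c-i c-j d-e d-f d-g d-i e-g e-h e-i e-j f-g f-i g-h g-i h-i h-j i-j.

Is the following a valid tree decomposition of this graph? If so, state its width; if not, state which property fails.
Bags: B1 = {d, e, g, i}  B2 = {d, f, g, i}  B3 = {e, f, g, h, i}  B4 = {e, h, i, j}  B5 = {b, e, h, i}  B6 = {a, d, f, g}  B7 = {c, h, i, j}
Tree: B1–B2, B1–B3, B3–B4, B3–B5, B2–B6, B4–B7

A tree decomposition must satisfy three properties: every vertex lies in some bag; for every edge, both endpoints lie together in some bag; and for every vertex, the bags containing it form a connected subtree. Here bags containing vertex f are not connected in the tree, so the decomposition is invalid.

No — bags containing vertex f are not connected in the tree.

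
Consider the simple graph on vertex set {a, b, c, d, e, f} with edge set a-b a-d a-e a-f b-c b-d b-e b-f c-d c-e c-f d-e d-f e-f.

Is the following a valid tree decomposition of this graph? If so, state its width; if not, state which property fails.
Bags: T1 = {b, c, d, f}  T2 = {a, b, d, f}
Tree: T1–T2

No — vertex e appears in no bag.

A tree decomposition must satisfy three properties: every vertex lies in some bag; for every edge, both endpoints lie together in some bag; and for every vertex, the bags containing it form a connected subtree. Here vertex e appears in no bag, so the decomposition is invalid.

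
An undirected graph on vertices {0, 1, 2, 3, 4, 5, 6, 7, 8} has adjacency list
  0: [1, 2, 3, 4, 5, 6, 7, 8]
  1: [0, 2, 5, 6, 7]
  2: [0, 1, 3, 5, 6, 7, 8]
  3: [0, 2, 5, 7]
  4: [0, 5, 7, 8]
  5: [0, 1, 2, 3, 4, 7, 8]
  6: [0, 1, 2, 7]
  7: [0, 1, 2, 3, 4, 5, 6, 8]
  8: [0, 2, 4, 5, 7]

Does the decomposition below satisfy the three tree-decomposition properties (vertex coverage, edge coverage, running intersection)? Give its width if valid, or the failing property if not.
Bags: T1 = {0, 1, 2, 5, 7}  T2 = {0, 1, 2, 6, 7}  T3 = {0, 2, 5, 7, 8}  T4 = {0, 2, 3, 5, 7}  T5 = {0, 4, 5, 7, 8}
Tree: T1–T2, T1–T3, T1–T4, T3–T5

Yes; width 4.

Every vertex of G appears in some bag (union = {0, 1, 2, 3, 4, 5, 6, 7, 8}); every edge is covered by a bag; and for each vertex v the set of bags containing v is connected in the bag tree. The decomposition is therefore valid. The largest bag has 5 vertices, so the width is 4.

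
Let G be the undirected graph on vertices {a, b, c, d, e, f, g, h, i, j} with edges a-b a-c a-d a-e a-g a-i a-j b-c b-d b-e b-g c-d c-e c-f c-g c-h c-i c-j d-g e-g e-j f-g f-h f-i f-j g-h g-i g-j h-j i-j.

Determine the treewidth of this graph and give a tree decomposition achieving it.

Every bag has size at most 5, so the width is 5 − 1 = 4 and tw(G) ≤ 4. On the other hand G contains the 5-clique {a, c, e, g, j}. A clique must lie in a single bag of any decomposition, so no decomposition can have width below 4. Combining the bounds, tw(G) = 4.

Treewidth 4.
One optimal decomposition is:
Bags: B1 = {a, c, e, g, j}  B2 = {a, c, g, i, j}  B3 = {a, b, c, e, g}  B4 = {a, b, c, d, g}  B5 = {c, f, g, i, j}  B6 = {c, f, g, h, j}
Tree: B1–B2, B1–B3, B3–B4, B2–B5, B5–B6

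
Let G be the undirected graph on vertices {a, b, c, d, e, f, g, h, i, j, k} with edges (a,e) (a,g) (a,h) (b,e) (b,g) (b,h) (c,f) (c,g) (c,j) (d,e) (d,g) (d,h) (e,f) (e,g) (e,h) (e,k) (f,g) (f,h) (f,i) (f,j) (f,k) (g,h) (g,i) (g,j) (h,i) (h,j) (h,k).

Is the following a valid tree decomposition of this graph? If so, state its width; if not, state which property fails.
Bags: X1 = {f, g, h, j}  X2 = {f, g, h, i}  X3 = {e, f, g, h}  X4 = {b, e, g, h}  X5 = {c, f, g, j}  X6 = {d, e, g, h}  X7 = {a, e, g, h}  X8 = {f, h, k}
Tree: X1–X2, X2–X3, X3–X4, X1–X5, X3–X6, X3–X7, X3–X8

A tree decomposition must satisfy three properties: every vertex lies in some bag; for every edge, both endpoints lie together in some bag; and for every vertex, the bags containing it form a connected subtree. Here edge (e,k) lies in no bag, so the decomposition is invalid.

No — edge (e,k) lies in no bag.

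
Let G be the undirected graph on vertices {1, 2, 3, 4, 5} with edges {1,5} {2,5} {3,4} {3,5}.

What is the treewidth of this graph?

A width-1 tree decomposition is:
Bags: B1 = {3, 4}  B2 = {3, 5}  B3 = {2, 5}  B4 = {1, 5}
Tree: B1–B2, B2–B3, B2–B4
Every bag has size at most 2, so the width is 2 − 1 = 1 and tw(G) ≤ 1. Since G has at least one edge (e.g. 4–3), it is not an edgeless graph, so tw(G) ≥ 1. The upper and lower bounds meet at 1, so that is the treewidth.

1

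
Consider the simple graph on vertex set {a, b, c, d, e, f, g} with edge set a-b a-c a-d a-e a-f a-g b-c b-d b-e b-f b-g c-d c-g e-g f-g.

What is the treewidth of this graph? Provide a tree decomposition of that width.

Every bag has size at most 4, so the width is 4 − 1 = 3 and tw(G) ≤ 3. For the lower bound, the 4 vertices {a, b, c, d} are pairwise adjacent, and any tree decomposition puts a clique entirely inside one bag — forcing width ≥ 3. Combining the bounds, tw(G) = 3.

Treewidth 3.
One optimal decomposition is:
Bags: B1 = {a, b, c, g}  B2 = {a, b, c, d}  B3 = {a, b, e, g}  B4 = {a, b, f, g}
Tree: B1–B2, B1–B3, B1–B4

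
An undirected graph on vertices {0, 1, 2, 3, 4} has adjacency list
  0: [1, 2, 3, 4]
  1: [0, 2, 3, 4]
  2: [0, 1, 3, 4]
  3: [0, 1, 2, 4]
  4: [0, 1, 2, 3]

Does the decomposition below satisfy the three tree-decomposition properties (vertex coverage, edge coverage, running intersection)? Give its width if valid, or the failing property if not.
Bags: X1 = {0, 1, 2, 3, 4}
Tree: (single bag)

Checking the three conditions: (i) the bags cover all of {0, 1, 2, 3, 4}; (ii) for each edge, some bag contains both endpoints; (iii) the bags containing any fixed vertex form a subtree. All hold, so the decomposition is valid with width 5 − 1 = 4.

Yes; width 4.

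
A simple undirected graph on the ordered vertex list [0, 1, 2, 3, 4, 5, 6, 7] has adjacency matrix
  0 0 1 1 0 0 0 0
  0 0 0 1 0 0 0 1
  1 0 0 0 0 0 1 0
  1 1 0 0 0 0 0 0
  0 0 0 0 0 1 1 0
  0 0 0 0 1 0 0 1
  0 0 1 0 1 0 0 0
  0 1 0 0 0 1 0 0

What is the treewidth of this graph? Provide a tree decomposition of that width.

Treewidth 2.
One optimal decomposition is:
Bags: B1 = {4, 5, 7}  B2 = {4, 6, 7}  B3 = {2, 6, 7}  B4 = {0, 2, 7}  B5 = {0, 3, 7}  B6 = {1, 3, 7}
Tree: B1–B2, B2–B3, B3–B4, B4–B5, B5–B6

Each bag holds 3 vertices, so the decomposition has width 2, which upper-bounds the treewidth. For the lower bound, G contains the cycle 7–5–4–6–2–0–3–1–7, so G is not a forest; only forests have treewidth ≤ 1, hence tw(G) ≥ 2. The upper and lower bounds meet at 2, so that is the treewidth.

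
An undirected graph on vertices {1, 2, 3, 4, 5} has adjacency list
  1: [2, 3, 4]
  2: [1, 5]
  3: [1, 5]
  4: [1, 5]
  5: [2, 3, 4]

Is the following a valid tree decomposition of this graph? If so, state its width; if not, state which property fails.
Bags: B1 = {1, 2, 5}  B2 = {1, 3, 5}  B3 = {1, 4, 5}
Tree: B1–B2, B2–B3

Yes; width 2.

Checking the three conditions: (i) the bags cover all of {1, 2, 3, 4, 5}; (ii) for each edge, some bag contains both endpoints; (iii) the bags containing any fixed vertex form a subtree. All hold, so the decomposition is valid with width 3 − 1 = 2.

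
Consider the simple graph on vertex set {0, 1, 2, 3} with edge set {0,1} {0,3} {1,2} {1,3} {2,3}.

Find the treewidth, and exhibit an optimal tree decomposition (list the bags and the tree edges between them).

Treewidth 2.
One such decomposition:
Bags: B1 = {0, 1, 3}  B2 = {1, 2, 3}
Tree: B1–B2

Each bag holds 3 vertices, so the decomposition has width 2, which upper-bounds the treewidth. Conversely, {0, 1, 3} is a clique of size 3, and the vertices of any clique must share a bag in every tree decomposition; so some bag has ≥ 3 vertices and tw(G) ≥ 2. Hence tw(G) = 2 exactly.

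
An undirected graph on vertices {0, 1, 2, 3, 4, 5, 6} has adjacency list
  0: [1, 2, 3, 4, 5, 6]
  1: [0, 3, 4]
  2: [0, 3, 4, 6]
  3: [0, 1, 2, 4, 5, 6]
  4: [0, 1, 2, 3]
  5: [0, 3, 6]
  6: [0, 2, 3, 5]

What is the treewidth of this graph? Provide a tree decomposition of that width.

Treewidth 3.
Bags: B1 = {0, 1, 3, 4}  B2 = {0, 2, 3, 4}  B3 = {0, 2, 3, 6}  B4 = {0, 3, 5, 6}
Tree: B1–B2, B2–B3, B3–B4

Each bag holds 4 vertices, so the decomposition has width 3, which upper-bounds the treewidth. For the lower bound, the 4 vertices {0, 1, 3, 4} are pairwise adjacent, and any tree decomposition puts a clique entirely inside one bag — forcing width ≥ 3. Therefore the treewidth is 3.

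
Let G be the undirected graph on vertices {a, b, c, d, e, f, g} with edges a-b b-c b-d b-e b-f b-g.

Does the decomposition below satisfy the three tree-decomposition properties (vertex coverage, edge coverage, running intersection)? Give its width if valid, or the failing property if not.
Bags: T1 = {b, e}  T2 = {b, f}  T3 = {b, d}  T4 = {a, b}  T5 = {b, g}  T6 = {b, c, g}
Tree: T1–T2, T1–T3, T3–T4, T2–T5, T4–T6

A tree decomposition must satisfy three properties: every vertex lies in some bag; for every edge, both endpoints lie together in some bag; and for every vertex, the bags containing it form a connected subtree. Here bags containing vertex g are not connected in the tree, so the decomposition is invalid.

No — bags containing vertex g are not connected in the tree.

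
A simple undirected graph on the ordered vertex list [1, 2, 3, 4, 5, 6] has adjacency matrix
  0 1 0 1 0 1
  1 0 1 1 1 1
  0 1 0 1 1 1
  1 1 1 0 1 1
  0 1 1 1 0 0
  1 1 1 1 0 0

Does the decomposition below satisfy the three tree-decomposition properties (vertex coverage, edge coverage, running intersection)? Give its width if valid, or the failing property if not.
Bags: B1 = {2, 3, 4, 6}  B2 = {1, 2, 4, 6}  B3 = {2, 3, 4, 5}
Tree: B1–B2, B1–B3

Checking the three conditions: (i) the bags cover all of {1, 2, 3, 4, 5, 6}; (ii) for each edge, some bag contains both endpoints; (iii) the bags containing any fixed vertex form a subtree. All hold, so the decomposition is valid with width 4 − 1 = 3.

Yes; width 3.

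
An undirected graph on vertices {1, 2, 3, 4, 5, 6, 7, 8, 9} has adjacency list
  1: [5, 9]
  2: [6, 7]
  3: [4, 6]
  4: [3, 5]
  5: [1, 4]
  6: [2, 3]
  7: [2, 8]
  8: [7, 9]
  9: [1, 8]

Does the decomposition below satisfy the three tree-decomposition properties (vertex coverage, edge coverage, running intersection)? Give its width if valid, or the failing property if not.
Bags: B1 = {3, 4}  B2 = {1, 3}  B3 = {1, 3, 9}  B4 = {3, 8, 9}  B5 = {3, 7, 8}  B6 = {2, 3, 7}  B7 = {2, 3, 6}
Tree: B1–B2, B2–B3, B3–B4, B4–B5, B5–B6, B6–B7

A tree decomposition must satisfy three properties: every vertex lies in some bag; for every edge, both endpoints lie together in some bag; and for every vertex, the bags containing it form a connected subtree. Here vertex 5 appears in no bag, so the decomposition is invalid.

No — vertex 5 appears in no bag.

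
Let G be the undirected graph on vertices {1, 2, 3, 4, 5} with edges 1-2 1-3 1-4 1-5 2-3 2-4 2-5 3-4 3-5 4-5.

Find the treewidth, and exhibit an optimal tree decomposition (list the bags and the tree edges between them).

Treewidth 4.
One optimal decomposition is:
Bags: B1 = {1, 2, 3, 4, 5}
Tree: (single bag)

With just one bag of size 5, the width is 5 − 1 = 4, so tw(G) ≤ 4. Conversely, {1, 2, 3, 4, 5} is a clique of size 5, and the vertices of any clique must share a bag in every tree decomposition; so some bag has ≥ 5 vertices and tw(G) ≥ 4. Combining the bounds, tw(G) = 4.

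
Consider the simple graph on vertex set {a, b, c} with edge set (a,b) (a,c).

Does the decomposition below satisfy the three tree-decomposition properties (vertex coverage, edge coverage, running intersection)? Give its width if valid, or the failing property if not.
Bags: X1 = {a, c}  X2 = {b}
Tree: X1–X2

A tree decomposition must satisfy three properties: every vertex lies in some bag; for every edge, both endpoints lie together in some bag; and for every vertex, the bags containing it form a connected subtree. Here edge (a,b) lies in no bag, so the decomposition is invalid.

No — edge (a,b) lies in no bag.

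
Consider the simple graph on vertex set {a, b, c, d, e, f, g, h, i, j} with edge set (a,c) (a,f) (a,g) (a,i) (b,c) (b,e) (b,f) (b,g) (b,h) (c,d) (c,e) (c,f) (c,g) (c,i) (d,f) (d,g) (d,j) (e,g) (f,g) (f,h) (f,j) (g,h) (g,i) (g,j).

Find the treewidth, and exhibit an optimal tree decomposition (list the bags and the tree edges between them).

Treewidth 3.
One such decomposition:
Bags: B1 = {b, c, f, g}  B2 = {c, d, f, g}  B3 = {a, c, f, g}  B4 = {a, c, g, i}  B5 = {d, f, g, j}  B6 = {b, c, e, g}  B7 = {b, f, g, h}
Tree: B1–B2, B1–B3, B3–B4, B2–B5, B1–B6, B1–B7

Every bag has size at most 4, so the width is 4 − 1 = 3 and tw(G) ≤ 3. On the other hand G contains the 4-clique {b, c, e, g}. A clique must lie in a single bag of any decomposition, so no decomposition can have width below 3. The upper and lower bounds meet at 3, so that is the treewidth.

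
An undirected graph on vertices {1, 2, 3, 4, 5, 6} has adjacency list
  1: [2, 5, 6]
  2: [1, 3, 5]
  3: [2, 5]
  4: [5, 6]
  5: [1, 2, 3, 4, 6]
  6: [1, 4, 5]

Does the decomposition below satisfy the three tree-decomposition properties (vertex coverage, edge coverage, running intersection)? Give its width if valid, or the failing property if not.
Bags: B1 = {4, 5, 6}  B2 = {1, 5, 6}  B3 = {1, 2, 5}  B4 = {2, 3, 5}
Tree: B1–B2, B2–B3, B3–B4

Yes; width 2.

Every vertex of G appears in some bag (union = {1, 2, 3, 4, 5, 6}); every edge is covered by a bag; and for each vertex v the set of bags containing v is connected in the bag tree. The decomposition is therefore valid. The largest bag has 3 vertices, so the width is 2.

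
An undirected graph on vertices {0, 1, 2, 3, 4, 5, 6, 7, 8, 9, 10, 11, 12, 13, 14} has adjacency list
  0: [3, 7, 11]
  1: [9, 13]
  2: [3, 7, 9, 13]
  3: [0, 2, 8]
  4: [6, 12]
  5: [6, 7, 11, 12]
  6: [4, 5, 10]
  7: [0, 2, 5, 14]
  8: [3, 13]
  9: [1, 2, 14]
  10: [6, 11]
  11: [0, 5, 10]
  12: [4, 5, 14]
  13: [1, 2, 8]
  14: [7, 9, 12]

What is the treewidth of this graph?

A width-3 tree decomposition is:
Bags: B1 = {4, 6, 10, 11}  B2 = {4, 5, 6, 11}  B3 = {4, 5, 11, 12}  B4 = {0, 5, 11, 12}  B5 = {0, 5, 7, 12}  B6 = {0, 7, 12, 14}  B7 = {0, 3, 7, 14}  B8 = {2, 3, 7, 14}  B9 = {2, 3, 9, 14}  B10 = {2, 3, 8, 9}  B11 = {2, 8, 9, 13}  B12 = {1, 8, 9, 13}
Tree: B1–B2, B2–B3, B3–B4, B4–B5, B5–B6, B6–B7, B7–B8, B8–B9, B9–B10, B10–B11, B11–B12
Each bag holds 4 vertices, so the decomposition has width 3, which upper-bounds the treewidth. For the lower bound: the 4 vertex sets {4,6,10}, {11}, {5}, {0,7,12,14} are disjoint, each induces a connected subgraph, and every pair is joined by at least one edge of G. Contracting each set to a single vertex therefore yields K_{4} as a minor, and since treewidth is minor-monotone, tw(G) ≥ tw(K_{4}) = 3. Combining the bounds, tw(G) = 3.

3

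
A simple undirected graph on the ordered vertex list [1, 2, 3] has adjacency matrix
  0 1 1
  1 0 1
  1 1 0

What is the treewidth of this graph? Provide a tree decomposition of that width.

Treewidth 2.
One such decomposition:
Bags: B1 = {1, 2, 3}
Tree: (single bag)

A single bag containing all 3 vertices is trivially a valid decomposition of width 2. For the lower bound, the 3 vertices {1, 2, 3} are pairwise adjacent, and any tree decomposition puts a clique entirely inside one bag — forcing width ≥ 2. The upper and lower bounds meet at 2, so that is the treewidth.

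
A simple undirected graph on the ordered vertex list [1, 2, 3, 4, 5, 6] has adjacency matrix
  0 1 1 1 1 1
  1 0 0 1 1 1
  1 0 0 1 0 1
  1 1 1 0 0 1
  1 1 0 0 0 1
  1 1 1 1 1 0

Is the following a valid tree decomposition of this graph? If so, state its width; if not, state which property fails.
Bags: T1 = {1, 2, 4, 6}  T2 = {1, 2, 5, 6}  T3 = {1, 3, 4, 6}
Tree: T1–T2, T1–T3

Every vertex of G appears in some bag (union = {1, 2, 3, 4, 5, 6}); every edge is covered by a bag; and for each vertex v the set of bags containing v is connected in the bag tree. The decomposition is therefore valid. The largest bag has 4 vertices, so the width is 3.

Yes; width 3.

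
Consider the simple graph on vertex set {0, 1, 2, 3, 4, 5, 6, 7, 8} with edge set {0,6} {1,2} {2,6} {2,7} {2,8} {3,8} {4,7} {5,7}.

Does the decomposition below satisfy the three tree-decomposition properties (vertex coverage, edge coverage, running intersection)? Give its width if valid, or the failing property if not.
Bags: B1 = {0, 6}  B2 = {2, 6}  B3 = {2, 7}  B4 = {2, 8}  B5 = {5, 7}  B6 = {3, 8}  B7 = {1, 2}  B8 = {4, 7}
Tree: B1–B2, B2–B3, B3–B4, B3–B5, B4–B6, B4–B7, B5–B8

Yes; width 1.

Checking the three conditions: (i) the bags cover all of {0, 1, 2, 3, 4, 5, 6, 7, 8}; (ii) for each edge, some bag contains both endpoints; (iii) the bags containing any fixed vertex form a subtree. All hold, so the decomposition is valid with width 2 − 1 = 1.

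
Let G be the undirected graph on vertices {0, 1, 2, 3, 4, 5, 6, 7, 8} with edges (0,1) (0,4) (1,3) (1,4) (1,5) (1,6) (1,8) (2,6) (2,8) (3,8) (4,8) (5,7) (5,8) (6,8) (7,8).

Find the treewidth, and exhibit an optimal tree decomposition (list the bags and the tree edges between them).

Treewidth 2.
Bags: B1 = {1, 4, 8}  B2 = {1, 5, 8}  B3 = {5, 7, 8}  B4 = {1, 6, 8}  B5 = {0, 1, 4}  B6 = {2, 6, 8}  B7 = {1, 3, 8}
Tree: B1–B2, B2–B3, B2–B4, B1–B5, B4–B6, B2–B7

Every bag has size at most 3, so the width is 3 − 1 = 2 and tw(G) ≤ 2. Conversely, {0, 1, 4} is a clique of size 3, and the vertices of any clique must share a bag in every tree decomposition; so some bag has ≥ 3 vertices and tw(G) ≥ 2. Combining the bounds, tw(G) = 2.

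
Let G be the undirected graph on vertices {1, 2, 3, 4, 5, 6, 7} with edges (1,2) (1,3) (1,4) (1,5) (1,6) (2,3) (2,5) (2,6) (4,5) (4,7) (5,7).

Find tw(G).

A width-2 tree decomposition is:
Bags: B1 = {1, 2, 5}  B2 = {1, 2, 3}  B3 = {1, 4, 5}  B4 = {1, 2, 6}  B5 = {4, 5, 7}
Tree: B1–B2, B1–B3, B2–B4, B3–B5
The largest bag has 3 vertices, giving width 2; this decomposition certifies tw(G) ≤ 2. On the other hand G contains the 3-clique {1, 2, 3}. A clique must lie in a single bag of any decomposition, so no decomposition can have width below 2. Hence tw(G) = 2 exactly.

2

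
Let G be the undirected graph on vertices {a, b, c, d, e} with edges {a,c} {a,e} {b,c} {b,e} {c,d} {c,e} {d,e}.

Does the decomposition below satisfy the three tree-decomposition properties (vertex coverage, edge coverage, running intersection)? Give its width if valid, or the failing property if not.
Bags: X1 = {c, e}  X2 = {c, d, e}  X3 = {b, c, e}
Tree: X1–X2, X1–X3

No — vertex a appears in no bag.

A tree decomposition must satisfy three properties: every vertex lies in some bag; for every edge, both endpoints lie together in some bag; and for every vertex, the bags containing it form a connected subtree. Here vertex a appears in no bag, so the decomposition is invalid.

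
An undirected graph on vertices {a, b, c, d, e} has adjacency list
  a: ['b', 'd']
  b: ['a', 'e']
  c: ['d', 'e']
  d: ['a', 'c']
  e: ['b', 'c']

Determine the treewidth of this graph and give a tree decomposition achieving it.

The largest bag has 3 vertices, giving width 2; this decomposition certifies tw(G) ≤ 2. For the lower bound, G contains the cycle c–e–b–a–d–c, so G is not a forest; only forests have treewidth ≤ 1, hence tw(G) ≥ 2. Combining the bounds, tw(G) = 2.

Treewidth 2.
Bags: B1 = {b, c, e}  B2 = {a, b, c}  B3 = {a, c, d}
Tree: B1–B2, B2–B3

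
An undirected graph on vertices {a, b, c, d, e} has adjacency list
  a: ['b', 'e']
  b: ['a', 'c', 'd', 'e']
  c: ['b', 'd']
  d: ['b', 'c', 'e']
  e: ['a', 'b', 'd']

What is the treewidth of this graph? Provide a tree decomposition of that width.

Treewidth 2.
Bags: B1 = {a, b, e}  B2 = {b, d, e}  B3 = {b, c, d}
Tree: B1–B2, B2–B3

The largest bag has 3 vertices, giving width 2; this decomposition certifies tw(G) ≤ 2. For the lower bound, the 3 vertices {b, d, e} are pairwise adjacent, and any tree decomposition puts a clique entirely inside one bag — forcing width ≥ 2. The upper and lower bounds meet at 2, so that is the treewidth.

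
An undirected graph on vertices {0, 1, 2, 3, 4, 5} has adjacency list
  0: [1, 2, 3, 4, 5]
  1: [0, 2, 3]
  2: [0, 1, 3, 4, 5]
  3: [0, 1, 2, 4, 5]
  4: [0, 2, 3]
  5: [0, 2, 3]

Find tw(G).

3

A width-3 tree decomposition is:
Bags: B1 = {0, 1, 2, 3}  B2 = {0, 2, 3, 4}  B3 = {0, 2, 3, 5}
Tree: B1–B2, B2–B3
Every bag has size at most 4, so the width is 4 − 1 = 3 and tw(G) ≤ 3. For the lower bound, the 4 vertices {0, 1, 2, 3} are pairwise adjacent, and any tree decomposition puts a clique entirely inside one bag — forcing width ≥ 3. Hence tw(G) = 3 exactly.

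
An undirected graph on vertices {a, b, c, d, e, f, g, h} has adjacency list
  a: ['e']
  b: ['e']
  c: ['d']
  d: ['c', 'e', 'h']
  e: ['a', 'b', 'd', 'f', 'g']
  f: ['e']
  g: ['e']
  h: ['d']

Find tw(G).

A width-1 tree decomposition is:
Bags: B1 = {d, h}  B2 = {d, e}  B3 = {e, g}  B4 = {b, e}  B5 = {a, e}  B6 = {e, f}  B7 = {c, d}
Tree: B1–B2, B2–B3, B2–B4, B2–B5, B2–B6, B1–B7
Every bag has size at most 2, so the width is 2 − 1 = 1 and tw(G) ≤ 1. G has an edge, so its treewidth is at least 1. Hence tw(G) = 1 exactly.

1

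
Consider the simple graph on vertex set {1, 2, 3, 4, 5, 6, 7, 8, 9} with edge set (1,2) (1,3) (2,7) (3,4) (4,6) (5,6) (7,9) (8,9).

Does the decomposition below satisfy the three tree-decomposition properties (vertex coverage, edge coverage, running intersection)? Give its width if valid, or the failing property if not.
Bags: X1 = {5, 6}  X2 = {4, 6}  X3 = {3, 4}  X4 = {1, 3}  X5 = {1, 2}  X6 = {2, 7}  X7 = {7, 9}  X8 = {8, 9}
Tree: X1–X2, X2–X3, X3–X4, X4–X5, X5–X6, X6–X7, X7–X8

Yes; width 1.

Vertex coverage: the bags together contain {1, 2, 3, 4, 5, 6, 7, 8, 9}, the full vertex set. Edge coverage: each edge of G has both endpoints in at least one bag. Running intersection: for every vertex, the bags containing it form a connected subtree. All three properties hold, so this is a valid tree decomposition of width max|bag| − 1 = 1, and hence tw(G) ≤ 1.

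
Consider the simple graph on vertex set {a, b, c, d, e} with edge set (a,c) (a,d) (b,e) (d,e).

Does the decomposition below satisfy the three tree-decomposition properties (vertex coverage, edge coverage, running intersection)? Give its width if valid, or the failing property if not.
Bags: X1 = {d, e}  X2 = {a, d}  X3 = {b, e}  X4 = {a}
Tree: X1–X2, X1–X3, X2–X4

No — vertex c appears in no bag.

A tree decomposition must satisfy three properties: every vertex lies in some bag; for every edge, both endpoints lie together in some bag; and for every vertex, the bags containing it form a connected subtree. Here vertex c appears in no bag, so the decomposition is invalid.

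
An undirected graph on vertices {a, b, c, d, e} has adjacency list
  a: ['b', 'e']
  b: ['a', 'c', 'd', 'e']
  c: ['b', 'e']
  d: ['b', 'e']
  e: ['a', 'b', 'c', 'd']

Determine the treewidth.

A width-2 tree decomposition is:
Bags: B1 = {b, c, e}  B2 = {b, d, e}  B3 = {a, b, e}
Tree: B1–B2, B2–B3
Each bag holds 3 vertices, so the decomposition has width 2, which upper-bounds the treewidth. For the lower bound, the 3 vertices {b, d, e} are pairwise adjacent, and any tree decomposition puts a clique entirely inside one bag — forcing width ≥ 2. The upper and lower bounds meet at 2, so that is the treewidth.

2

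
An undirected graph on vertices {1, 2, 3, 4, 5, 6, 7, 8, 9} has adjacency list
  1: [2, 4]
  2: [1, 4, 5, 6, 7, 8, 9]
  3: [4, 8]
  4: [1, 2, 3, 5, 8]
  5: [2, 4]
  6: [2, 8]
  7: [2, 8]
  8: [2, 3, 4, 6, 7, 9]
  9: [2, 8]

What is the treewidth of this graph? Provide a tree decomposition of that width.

Each bag holds 3 vertices, so the decomposition has width 2, which upper-bounds the treewidth. On the other hand G contains the 3-clique {2, 8, 9}. A clique must lie in a single bag of any decomposition, so no decomposition can have width below 2. Hence tw(G) = 2 exactly.

Treewidth 2.
One such decomposition:
Bags: B1 = {2, 4, 8}  B2 = {2, 8, 9}  B3 = {3, 4, 8}  B4 = {2, 6, 8}  B5 = {1, 2, 4}  B6 = {2, 7, 8}  B7 = {2, 4, 5}
Tree: B1–B2, B1–B3, B1–B4, B1–B5, B4–B6, B5–B7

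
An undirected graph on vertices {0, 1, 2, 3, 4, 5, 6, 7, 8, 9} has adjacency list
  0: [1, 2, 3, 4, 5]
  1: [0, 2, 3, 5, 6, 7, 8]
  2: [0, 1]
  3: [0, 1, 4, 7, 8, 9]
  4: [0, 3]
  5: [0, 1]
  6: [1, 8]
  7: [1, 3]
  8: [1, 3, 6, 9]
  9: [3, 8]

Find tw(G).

A width-2 tree decomposition is:
Bags: B1 = {1, 3, 8}  B2 = {0, 1, 3}  B3 = {0, 3, 4}  B4 = {0, 1, 2}  B5 = {3, 8, 9}  B6 = {1, 6, 8}  B7 = {0, 1, 5}  B8 = {1, 3, 7}
Tree: B1–B2, B2–B3, B2–B4, B1–B5, B1–B6, B4–B7, B1–B8
Each bag holds 3 vertices, so the decomposition has width 2, which upper-bounds the treewidth. Conversely, {0, 1, 2} is a clique of size 3, and the vertices of any clique must share a bag in every tree decomposition; so some bag has ≥ 3 vertices and tw(G) ≥ 2. Hence tw(G) = 2 exactly.

2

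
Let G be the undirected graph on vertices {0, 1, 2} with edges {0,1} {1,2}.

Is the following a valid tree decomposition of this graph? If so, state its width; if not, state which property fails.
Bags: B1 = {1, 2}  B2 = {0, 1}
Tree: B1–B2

Yes; width 1.

Vertex coverage: the bags together contain {0, 1, 2}, the full vertex set. Edge coverage: each edge of G has both endpoints in at least one bag. Running intersection: for every vertex, the bags containing it form a connected subtree. All three properties hold, so this is a valid tree decomposition of width max|bag| − 1 = 1, and hence tw(G) ≤ 1.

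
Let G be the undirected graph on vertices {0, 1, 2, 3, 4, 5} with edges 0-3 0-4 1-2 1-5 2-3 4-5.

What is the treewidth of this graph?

A width-2 tree decomposition is:
Bags: B1 = {0, 3, 4}  B2 = {3, 4, 5}  B3 = {1, 3, 5}  B4 = {1, 2, 3}
Tree: B1–B2, B2–B3, B3–B4
Every bag has size at most 3, so the width is 3 − 1 = 2 and tw(G) ≤ 2. Since 3–0–4–5–1–2–3 is a cycle in G, G is not acyclic. Forests are exactly the graphs of treewidth ≤ 1, so tw(G) ≥ 2. Therefore the treewidth is 2.

2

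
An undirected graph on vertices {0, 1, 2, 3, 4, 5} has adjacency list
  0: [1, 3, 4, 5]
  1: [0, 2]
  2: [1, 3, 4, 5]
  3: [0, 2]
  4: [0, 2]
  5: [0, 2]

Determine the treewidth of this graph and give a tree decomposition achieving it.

Treewidth 2.
Bags: B1 = {0, 2, 4}  B2 = {0, 2, 3}  B3 = {0, 2, 5}  B4 = {0, 1, 2}
Tree: B1–B2, B2–B3, B3–B4

Every bag has size at most 3, so the width is 3 − 1 = 2 and tw(G) ≤ 2. Since 0–4–2–3–0 is a cycle in G, G is not acyclic. Forests are exactly the graphs of treewidth ≤ 1, so tw(G) ≥ 2. Combining the bounds, tw(G) = 2.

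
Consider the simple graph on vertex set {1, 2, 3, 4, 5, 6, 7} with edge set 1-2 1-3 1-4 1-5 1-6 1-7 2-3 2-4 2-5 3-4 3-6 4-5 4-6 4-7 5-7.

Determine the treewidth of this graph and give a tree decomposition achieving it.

Treewidth 3.
Bags: B1 = {1, 2, 4, 5}  B2 = {1, 4, 5, 7}  B3 = {1, 2, 3, 4}  B4 = {1, 3, 4, 6}
Tree: B1–B2, B1–B3, B3–B4

Each bag holds 4 vertices, so the decomposition has width 3, which upper-bounds the treewidth. On the other hand G contains the 4-clique {1, 2, 3, 4}. A clique must lie in a single bag of any decomposition, so no decomposition can have width below 3. The upper and lower bounds meet at 3, so that is the treewidth.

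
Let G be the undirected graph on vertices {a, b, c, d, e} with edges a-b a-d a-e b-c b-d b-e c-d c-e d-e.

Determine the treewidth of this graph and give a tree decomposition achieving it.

Each bag holds 4 vertices, so the decomposition has width 3, which upper-bounds the treewidth. For the lower bound, the 4 vertices {b, c, d, e} are pairwise adjacent, and any tree decomposition puts a clique entirely inside one bag — forcing width ≥ 3. Hence tw(G) = 3 exactly.

Treewidth 3.
One optimal decomposition is:
Bags: B1 = {b, c, d, e}  B2 = {a, b, d, e}
Tree: B1–B2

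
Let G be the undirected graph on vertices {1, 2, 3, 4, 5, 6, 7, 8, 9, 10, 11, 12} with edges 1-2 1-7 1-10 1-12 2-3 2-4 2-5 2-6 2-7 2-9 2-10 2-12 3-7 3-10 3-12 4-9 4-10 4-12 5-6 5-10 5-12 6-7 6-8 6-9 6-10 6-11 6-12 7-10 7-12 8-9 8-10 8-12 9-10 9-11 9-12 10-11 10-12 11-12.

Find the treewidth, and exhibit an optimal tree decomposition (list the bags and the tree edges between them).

Every bag has size at most 5, so the width is 5 − 1 = 4 and tw(G) ≤ 4. On the other hand G contains the 5-clique {6, 8, 9, 10, 12}. A clique must lie in a single bag of any decomposition, so no decomposition can have width below 4. Hence tw(G) = 4 exactly.

Treewidth 4.
One optimal decomposition is:
Bags: B1 = {2, 6, 7, 10, 12}  B2 = {2, 6, 9, 10, 12}  B3 = {1, 2, 7, 10, 12}  B4 = {2, 5, 6, 10, 12}  B5 = {2, 3, 7, 10, 12}  B6 = {6, 8, 9, 10, 12}  B7 = {2, 4, 9, 10, 12}  B8 = {6, 9, 10, 11, 12}
Tree: B1–B2, B1–B3, B2–B4, B1–B5, B2–B6, B2–B7, B2–B8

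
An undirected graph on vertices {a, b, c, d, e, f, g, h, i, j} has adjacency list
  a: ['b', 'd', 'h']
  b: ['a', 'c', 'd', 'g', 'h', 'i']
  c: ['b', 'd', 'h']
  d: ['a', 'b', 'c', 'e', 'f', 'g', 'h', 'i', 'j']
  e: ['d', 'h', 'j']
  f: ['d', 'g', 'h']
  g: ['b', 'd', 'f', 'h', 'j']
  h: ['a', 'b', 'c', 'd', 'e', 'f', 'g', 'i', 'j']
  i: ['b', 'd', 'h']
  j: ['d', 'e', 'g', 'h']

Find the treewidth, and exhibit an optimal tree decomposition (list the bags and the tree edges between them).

Treewidth 3.
One optimal decomposition is:
Bags: B1 = {b, d, g, h}  B2 = {d, f, g, h}  B3 = {d, g, h, j}  B4 = {d, e, h, j}  B5 = {b, c, d, h}  B6 = {a, b, d, h}  B7 = {b, d, h, i}
Tree: B1–B2, B2–B3, B3–B4, B1–B5, B1–B6, B1–B7

Every bag has size at most 4, so the width is 4 − 1 = 3 and tw(G) ≤ 3. Conversely, {d, g, h, j} is a clique of size 4, and the vertices of any clique must share a bag in every tree decomposition; so some bag has ≥ 4 vertices and tw(G) ≥ 3. Combining the bounds, tw(G) = 3.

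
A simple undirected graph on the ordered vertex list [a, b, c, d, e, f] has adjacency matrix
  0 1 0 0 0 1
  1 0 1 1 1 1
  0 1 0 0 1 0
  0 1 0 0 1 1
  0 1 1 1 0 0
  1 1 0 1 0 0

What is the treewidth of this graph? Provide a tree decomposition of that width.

The largest bag has 3 vertices, giving width 2; this decomposition certifies tw(G) ≤ 2. For the lower bound, the 3 vertices {b, d, e} are pairwise adjacent, and any tree decomposition puts a clique entirely inside one bag — forcing width ≥ 2. Therefore the treewidth is 2.

Treewidth 2.
Bags: B1 = {b, d, e}  B2 = {b, c, e}  B3 = {b, d, f}  B4 = {a, b, f}
Tree: B1–B2, B1–B3, B3–B4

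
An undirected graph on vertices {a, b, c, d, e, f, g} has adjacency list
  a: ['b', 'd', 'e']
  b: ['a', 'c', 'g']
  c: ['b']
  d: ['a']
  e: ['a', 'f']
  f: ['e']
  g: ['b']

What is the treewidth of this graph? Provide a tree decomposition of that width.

Treewidth 1.
One optimal decomposition is:
Bags: B1 = {a, e}  B2 = {a, b}  B3 = {a, d}  B4 = {b, c}  B5 = {b, g}  B6 = {e, f}
Tree: B1–B2, B2–B3, B2–B4, B4–B5, B1–B6

Each bag holds 2 vertices, so the decomposition has width 1, which upper-bounds the treewidth. Any graph with an edge has treewidth ≥ 1, and G has the edge a–e. Combining the bounds, tw(G) = 1.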